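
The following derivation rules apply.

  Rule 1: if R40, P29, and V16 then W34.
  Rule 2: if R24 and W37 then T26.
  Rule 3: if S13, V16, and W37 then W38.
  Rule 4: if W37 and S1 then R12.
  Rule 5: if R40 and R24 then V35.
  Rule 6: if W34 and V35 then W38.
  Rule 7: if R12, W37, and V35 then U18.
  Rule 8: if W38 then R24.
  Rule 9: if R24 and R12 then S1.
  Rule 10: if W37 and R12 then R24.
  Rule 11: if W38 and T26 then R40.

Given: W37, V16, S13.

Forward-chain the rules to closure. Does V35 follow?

From S13, V16, and W37, Rule 3 gives W38.
W38 holds, so R24 follows (Rule 8).
From R24 and W37, Rule 2 gives T26.
W38 and T26 hold, so R40 follows (Rule 11).
R40 and R24 hold, so V35 follows (Rule 5).

Yes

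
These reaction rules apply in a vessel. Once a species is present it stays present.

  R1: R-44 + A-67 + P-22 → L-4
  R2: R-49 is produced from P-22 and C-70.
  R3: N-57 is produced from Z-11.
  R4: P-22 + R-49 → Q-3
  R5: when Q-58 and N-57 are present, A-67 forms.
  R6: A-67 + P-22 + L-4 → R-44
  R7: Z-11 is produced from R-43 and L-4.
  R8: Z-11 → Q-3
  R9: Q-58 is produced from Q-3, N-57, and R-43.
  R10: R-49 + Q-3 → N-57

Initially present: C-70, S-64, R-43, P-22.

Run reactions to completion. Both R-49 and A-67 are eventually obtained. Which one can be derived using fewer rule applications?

R-49: P-22 and C-70 present → R-49 forms (R2). [1 rule application]
A-67: P-22 and C-70 present → R-49 forms (R2). P-22 and R-49 present → Q-3 forms (R4). R-49 and Q-3 present → N-57 forms (R10). Q-3, N-57, and R-43 present → Q-58 forms (R9). Q-58 and N-57 present → A-67 forms (R5). [5 rule applications]
R-49 needs fewer.

R-49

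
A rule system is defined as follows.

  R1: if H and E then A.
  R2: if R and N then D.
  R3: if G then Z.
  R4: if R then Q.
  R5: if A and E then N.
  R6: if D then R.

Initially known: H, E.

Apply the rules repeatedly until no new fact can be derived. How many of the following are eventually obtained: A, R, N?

2

H and E hold, so A follows (R1).
A and E hold, so N follows (R5).
A: reached.
R would need D (R6), but D is never established.
N: reached.
Reached: A and N — 2 of the 3.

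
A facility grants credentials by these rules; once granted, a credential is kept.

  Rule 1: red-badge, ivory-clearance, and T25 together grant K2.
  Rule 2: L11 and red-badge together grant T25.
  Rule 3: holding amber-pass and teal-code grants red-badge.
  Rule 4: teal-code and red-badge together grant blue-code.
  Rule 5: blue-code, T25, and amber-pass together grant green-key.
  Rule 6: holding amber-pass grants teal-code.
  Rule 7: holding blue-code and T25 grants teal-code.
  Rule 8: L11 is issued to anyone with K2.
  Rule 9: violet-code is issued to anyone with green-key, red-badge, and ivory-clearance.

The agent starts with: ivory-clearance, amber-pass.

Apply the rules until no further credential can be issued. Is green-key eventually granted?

green-key would need blue-code, T25, and amber-pass (Rule 5), but T25 is never granted.

No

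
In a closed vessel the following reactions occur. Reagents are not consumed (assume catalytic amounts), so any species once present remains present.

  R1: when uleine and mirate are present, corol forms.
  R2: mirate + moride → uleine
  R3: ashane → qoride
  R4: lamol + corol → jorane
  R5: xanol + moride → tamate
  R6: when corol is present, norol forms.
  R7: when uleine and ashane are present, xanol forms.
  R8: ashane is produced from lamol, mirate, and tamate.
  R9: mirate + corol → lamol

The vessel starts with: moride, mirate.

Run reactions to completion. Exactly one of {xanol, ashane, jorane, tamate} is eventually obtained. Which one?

jorane

mirate and moride present → uleine forms (R2).
uleine and mirate present → corol forms (R1).
mirate and corol present → lamol forms (R9).
lamol and corol present → jorane forms (R4).
ashane would need lamol, mirate, and tamate (R8), but tamate never forms. xanol would need uleine and ashane (R7), but ashane never forms. tamate would need xanol and moride (R5), but xanol never forms.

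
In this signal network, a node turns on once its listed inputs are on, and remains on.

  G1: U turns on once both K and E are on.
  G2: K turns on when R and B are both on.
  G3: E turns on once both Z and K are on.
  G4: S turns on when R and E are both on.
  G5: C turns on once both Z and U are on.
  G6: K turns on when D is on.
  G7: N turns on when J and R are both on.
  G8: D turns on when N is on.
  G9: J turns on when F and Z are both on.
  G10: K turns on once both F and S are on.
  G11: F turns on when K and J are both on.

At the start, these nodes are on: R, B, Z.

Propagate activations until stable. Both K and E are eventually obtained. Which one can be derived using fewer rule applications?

K

K: R and B are on, so K turns on (G2). [1 rule application]
E: R and B are on, so K turns on (G2). Z and K are on, so E turns on (G3). [2 rule applications]
K needs fewer.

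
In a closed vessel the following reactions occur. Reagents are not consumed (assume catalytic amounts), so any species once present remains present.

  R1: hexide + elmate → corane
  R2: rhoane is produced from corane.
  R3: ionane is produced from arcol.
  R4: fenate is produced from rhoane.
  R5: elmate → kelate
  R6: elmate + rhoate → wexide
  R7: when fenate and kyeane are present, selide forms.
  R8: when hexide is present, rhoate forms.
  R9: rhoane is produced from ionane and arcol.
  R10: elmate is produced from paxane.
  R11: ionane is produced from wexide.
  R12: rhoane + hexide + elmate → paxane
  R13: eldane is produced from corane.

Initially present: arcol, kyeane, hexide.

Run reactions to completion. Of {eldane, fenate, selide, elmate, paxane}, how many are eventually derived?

arcol present → ionane forms (R3).
ionane and arcol present → rhoane forms (R9).
rhoane present → fenate forms (R4).
fenate and kyeane present → selide forms (R7).
eldane would need corane (R13), but corane never forms.
fenate: reached.
selide: reached.
elmate would need paxane (R10), but paxane never forms.
paxane would need rhoane, hexide, and elmate (R12), but elmate never forms.
Reached: fenate and selide — 2 of the 5.

2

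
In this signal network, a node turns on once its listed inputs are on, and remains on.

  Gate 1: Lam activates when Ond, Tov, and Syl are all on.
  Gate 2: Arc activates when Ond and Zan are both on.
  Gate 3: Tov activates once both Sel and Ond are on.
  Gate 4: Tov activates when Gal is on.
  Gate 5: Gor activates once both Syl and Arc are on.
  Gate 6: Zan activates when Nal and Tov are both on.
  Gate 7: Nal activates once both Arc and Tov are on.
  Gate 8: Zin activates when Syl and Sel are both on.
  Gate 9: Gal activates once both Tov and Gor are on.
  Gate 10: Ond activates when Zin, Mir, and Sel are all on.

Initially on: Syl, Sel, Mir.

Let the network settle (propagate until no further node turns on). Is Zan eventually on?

Zan would need Nal and Tov (Gate 6), but Nal never turns on.

No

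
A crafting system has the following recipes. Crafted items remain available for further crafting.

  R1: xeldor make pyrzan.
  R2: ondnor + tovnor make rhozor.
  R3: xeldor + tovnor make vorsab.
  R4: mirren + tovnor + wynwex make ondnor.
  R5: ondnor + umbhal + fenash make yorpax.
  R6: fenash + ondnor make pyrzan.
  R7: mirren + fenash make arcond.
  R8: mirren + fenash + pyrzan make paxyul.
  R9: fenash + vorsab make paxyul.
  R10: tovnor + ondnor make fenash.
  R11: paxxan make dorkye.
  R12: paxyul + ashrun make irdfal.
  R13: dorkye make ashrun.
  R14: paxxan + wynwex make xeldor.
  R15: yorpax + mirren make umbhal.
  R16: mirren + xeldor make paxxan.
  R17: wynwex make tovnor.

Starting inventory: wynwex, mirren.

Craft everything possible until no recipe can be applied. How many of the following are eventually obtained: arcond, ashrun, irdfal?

Using R17, wynwex makes tovnor.
mirren + tovnor + wynwex → ondnor (R4).
Using R10, tovnor and ondnor make fenash.
mirren + fenash → arcond (R7).
arcond: reached.
ashrun would need dorkye (R13), but dorkye is never obtained.
irdfal would need paxyul and ashrun (R12), but ashrun is never obtained.
Reached: arcond — 1 of the 3.

1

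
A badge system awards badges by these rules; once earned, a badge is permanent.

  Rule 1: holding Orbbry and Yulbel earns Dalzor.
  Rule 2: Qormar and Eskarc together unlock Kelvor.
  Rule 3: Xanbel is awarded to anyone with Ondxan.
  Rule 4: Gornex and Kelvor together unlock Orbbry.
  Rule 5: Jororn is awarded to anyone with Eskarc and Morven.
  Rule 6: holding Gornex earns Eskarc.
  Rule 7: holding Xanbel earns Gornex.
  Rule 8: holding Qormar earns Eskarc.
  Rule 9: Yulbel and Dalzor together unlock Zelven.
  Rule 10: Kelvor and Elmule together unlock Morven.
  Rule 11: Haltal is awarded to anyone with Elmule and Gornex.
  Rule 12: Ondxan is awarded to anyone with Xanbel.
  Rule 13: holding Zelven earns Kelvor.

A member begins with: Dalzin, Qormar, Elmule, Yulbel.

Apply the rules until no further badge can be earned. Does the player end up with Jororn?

With Qormar, Eskarc is earned (Rule 8).
With Qormar and Eskarc, Kelvor is earned (Rule 2).
With Kelvor and Elmule, Morven is earned (Rule 10).
With Eskarc and Morven, Jororn is earned (Rule 5).

Yes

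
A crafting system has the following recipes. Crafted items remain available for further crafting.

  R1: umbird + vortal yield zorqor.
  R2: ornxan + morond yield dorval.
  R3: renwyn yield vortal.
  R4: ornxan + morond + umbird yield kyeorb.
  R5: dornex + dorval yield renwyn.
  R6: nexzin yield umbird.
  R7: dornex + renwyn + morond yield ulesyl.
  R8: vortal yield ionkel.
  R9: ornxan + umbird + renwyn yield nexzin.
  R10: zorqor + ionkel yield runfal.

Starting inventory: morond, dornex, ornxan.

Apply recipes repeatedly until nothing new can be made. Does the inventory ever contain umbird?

umbird would need nexzin (R6), but nexzin is never obtained.

No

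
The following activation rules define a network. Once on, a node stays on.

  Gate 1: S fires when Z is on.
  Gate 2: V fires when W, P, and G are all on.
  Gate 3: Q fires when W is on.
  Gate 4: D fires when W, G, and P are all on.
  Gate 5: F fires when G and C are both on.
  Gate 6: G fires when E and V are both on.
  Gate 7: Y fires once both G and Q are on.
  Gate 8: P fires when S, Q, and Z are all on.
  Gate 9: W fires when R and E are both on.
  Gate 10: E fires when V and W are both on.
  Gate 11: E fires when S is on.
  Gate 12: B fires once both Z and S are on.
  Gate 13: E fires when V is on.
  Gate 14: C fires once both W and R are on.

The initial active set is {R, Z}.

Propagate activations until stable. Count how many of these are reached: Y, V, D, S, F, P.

Z is on, so S fires (Gate 1).
S is on, so E fires (Gate 11).
Gate 9: R and E on → W on.
W is on, so Q fires (Gate 3).
Gate 8: S, Q, and Z on → P on.
Y would need G and Q (Gate 7), but G never turns on.
V would need W, P, and G (Gate 2), but G never turns on.
D would need W, G, and P (Gate 4), but G never turns on.
S: reached.
F would need G and C (Gate 5), but G never turns on.
P: reached.
Reached: S and P — 2 of the 6.

2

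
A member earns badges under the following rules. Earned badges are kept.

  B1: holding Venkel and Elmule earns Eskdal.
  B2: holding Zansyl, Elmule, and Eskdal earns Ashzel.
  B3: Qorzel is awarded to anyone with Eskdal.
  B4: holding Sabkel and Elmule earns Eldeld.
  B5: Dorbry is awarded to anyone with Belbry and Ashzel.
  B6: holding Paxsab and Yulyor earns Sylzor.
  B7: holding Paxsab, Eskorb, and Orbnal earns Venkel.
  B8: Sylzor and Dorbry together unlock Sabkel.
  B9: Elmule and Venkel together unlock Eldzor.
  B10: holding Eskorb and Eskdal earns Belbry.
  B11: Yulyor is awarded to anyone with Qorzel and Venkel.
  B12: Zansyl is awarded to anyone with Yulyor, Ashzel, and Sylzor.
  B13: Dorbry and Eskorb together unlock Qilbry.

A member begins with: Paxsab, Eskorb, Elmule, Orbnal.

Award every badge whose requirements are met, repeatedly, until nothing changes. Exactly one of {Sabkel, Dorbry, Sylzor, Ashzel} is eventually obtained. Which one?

With Paxsab, Eskorb, and Orbnal, Venkel is earned (B7).
With Venkel and Elmule, Eskdal is earned (B1).
With Eskdal, Qorzel is earned (B3).
With Qorzel and Venkel, Yulyor is earned (B11).
With Paxsab and Yulyor, Sylzor is earned (B6).
Dorbry would need Belbry and Ashzel (B5), but Ashzel is never earned. Sabkel would need Sylzor and Dorbry (B8), but Dorbry is never earned. Ashzel would need Zansyl, Elmule, and Eskdal (B2), but Zansyl is never earned.

Sylzor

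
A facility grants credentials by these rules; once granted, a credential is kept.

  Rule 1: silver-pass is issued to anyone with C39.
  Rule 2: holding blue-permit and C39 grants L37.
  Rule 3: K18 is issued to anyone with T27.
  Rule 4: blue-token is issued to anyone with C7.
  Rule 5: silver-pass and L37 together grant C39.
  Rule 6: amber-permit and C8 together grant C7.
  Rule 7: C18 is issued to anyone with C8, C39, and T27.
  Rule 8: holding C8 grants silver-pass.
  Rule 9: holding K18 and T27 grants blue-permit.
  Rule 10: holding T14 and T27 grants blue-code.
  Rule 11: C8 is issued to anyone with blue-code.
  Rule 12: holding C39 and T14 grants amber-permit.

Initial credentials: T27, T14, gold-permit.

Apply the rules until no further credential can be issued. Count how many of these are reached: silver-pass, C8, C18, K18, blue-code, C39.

4

Holding T27 grants K18 (Rule 3).
Holding T14 and T27 grants blue-code (Rule 10).
Holding blue-code grants C8 (Rule 11).
Holding C8 grants silver-pass (Rule 8).
silver-pass: reached.
C8: reached.
C18 would need C8, C39, and T27 (Rule 7), but C39 is never granted.
K18: reached.
blue-code: reached.
C39 would need silver-pass and L37 (Rule 5), but L37 is never granted.
Reached: silver-pass, C8, K18, and blue-code — 4 of the 6.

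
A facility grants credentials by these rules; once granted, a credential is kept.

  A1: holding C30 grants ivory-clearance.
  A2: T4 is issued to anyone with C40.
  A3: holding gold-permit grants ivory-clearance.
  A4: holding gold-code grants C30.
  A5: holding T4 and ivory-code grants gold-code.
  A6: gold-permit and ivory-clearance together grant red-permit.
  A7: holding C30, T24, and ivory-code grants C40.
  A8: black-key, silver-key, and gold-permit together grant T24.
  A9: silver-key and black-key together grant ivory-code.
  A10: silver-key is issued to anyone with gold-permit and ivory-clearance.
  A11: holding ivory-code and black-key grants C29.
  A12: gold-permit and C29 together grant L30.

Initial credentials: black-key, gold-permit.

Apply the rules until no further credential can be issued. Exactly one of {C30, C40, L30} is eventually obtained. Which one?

L30

Holding gold-permit grants ivory-clearance (A3).
Holding gold-permit and ivory-clearance grants silver-key (A10).
Holding silver-key and black-key grants ivory-code (A9).
Holding ivory-code and black-key grants C29 (A11).
Holding gold-permit and C29 grants L30 (A12).
C30 would need gold-code (A4), but gold-code is never granted. C40 would need C30, T24, and ivory-code (A7), but C30 is never granted.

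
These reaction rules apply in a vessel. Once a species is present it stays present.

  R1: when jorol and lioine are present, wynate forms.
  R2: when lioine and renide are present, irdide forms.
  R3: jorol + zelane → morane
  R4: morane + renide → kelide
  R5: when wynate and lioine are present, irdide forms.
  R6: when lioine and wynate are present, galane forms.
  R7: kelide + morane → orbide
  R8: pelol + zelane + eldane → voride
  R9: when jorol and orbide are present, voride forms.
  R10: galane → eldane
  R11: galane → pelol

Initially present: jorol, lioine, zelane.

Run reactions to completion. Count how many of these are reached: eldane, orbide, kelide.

1

jorol and lioine present → wynate forms (R1).
lioine and wynate present → galane forms (R6).
galane present → eldane forms (R10).
eldane: reached.
orbide would need kelide and morane (R7), but kelide never forms.
kelide would need morane and renide (R4), but renide never forms.
Reached: eldane — 1 of the 3.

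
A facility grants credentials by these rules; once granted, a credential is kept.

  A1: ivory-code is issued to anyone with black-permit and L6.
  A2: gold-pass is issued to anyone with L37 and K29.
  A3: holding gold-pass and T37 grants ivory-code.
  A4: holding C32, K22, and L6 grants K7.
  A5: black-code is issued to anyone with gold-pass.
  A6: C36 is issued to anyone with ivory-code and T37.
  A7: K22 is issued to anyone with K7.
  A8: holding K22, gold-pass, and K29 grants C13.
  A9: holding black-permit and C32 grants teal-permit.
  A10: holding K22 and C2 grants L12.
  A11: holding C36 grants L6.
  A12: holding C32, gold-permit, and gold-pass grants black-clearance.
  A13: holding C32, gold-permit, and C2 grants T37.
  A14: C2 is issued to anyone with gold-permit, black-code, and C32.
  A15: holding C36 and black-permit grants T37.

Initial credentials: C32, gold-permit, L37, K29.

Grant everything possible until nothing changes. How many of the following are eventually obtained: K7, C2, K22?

Holding L37 and K29 grants gold-pass (A2).
Holding gold-pass grants black-code (A5).
Holding gold-permit, black-code, and C32 grants C2 (A14).
K7 would need C32, K22, and L6 (A4), but K22 is never granted.
C2: reached.
K22 would need K7 (A7), but K7 is never granted.
Reached: C2 — 1 of the 3.

1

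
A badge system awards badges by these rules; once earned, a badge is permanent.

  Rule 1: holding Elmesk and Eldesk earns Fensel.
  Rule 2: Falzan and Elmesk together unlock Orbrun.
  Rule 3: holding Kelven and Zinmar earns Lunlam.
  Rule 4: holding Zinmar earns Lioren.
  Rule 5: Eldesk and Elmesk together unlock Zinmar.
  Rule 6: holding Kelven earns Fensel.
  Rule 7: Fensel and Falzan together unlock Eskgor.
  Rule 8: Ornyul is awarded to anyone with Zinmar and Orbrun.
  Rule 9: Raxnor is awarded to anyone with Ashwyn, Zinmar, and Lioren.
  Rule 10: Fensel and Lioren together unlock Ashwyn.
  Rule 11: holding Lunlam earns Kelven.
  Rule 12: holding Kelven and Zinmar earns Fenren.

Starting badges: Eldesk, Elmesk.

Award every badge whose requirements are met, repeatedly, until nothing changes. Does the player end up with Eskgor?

No

Eskgor would need Fensel and Falzan (Rule 7), but Falzan is never earned.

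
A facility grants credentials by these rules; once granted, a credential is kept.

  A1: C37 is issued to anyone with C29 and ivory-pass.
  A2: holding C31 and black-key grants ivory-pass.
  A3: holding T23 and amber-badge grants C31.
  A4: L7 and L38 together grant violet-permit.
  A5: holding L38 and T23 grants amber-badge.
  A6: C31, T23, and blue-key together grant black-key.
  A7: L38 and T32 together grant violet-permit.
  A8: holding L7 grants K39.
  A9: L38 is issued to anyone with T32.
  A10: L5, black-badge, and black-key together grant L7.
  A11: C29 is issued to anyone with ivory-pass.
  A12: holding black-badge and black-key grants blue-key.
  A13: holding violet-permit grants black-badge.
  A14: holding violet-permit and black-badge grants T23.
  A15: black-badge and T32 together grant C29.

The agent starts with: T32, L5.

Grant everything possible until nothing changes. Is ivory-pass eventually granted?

ivory-pass would need C31 and black-key (A2), but black-key is never granted.

No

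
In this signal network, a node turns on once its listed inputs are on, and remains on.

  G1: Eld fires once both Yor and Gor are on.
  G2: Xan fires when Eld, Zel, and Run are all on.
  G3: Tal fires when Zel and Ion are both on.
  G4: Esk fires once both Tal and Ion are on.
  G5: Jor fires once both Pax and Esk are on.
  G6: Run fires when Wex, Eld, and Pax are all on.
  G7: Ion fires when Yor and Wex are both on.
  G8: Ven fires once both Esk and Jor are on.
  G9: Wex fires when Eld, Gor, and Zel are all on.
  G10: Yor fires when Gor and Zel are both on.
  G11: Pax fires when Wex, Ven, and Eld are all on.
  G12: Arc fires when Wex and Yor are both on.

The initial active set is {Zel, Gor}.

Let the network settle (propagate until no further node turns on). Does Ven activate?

No

Ven would need Esk and Jor (G8), but Jor never turns on.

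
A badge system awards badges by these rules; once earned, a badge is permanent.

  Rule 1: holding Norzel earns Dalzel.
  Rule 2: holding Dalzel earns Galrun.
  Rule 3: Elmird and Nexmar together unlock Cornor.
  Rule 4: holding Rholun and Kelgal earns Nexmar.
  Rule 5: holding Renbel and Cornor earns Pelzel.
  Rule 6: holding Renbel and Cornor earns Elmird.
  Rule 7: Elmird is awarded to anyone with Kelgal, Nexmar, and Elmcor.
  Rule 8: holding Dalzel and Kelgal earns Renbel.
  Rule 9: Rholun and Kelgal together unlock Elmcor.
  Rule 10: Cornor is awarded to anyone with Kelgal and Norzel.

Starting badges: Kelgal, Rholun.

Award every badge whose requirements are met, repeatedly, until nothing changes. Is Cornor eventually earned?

With Rholun and Kelgal, Elmcor is earned (Rule 9).
With Rholun and Kelgal, Nexmar is earned (Rule 4).
With Kelgal, Nexmar, and Elmcor, Elmird is earned (Rule 7).
With Elmird and Nexmar, Cornor is earned (Rule 3).

Yes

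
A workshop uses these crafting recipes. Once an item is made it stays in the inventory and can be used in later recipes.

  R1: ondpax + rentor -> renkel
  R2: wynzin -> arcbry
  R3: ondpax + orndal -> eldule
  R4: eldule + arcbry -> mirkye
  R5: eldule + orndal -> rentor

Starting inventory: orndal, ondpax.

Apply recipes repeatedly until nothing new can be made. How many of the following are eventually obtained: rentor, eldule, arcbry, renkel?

ondpax + orndal -> eldule (R3).
Using R5, eldule and orndal make rentor.
Using R1, ondpax and rentor make renkel.
rentor: reached.
eldule: reached.
arcbry would need wynzin (R2), but wynzin is never obtained.
renkel: reached.
Reached: rentor, eldule, and renkel — 3 of the 4.

3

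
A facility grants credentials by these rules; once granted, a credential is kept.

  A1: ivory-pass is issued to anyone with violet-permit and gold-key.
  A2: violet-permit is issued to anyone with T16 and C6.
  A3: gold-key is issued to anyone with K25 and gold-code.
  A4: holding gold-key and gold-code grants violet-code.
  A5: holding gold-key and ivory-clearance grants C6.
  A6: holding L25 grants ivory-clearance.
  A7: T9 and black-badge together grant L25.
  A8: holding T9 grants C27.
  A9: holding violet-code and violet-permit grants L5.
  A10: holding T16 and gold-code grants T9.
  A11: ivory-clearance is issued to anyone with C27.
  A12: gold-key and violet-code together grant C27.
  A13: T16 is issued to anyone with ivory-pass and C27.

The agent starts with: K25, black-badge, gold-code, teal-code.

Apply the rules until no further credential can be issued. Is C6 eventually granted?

Yes

Holding K25 and gold-code grants gold-key (A3).
Holding gold-key and gold-code grants violet-code (A4).
Holding gold-key and violet-code grants C27 (A12).
Holding C27 grants ivory-clearance (A11).
Holding gold-key and ivory-clearance grants C6 (A5).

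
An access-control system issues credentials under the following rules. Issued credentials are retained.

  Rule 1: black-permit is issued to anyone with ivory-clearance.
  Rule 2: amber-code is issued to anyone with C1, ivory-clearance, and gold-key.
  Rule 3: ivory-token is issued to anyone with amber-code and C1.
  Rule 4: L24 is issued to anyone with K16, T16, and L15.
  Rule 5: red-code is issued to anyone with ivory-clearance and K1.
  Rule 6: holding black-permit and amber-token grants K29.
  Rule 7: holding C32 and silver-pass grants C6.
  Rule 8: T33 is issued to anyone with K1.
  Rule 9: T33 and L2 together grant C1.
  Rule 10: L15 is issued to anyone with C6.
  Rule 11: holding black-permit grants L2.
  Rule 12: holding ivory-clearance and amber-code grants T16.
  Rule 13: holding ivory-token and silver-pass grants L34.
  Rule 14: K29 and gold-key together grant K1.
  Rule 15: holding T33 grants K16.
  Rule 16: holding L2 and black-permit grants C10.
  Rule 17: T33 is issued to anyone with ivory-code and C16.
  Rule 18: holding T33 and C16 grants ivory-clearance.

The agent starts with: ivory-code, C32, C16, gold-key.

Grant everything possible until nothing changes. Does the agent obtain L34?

No

L34 would need ivory-token and silver-pass (Rule 13), but silver-pass is never granted.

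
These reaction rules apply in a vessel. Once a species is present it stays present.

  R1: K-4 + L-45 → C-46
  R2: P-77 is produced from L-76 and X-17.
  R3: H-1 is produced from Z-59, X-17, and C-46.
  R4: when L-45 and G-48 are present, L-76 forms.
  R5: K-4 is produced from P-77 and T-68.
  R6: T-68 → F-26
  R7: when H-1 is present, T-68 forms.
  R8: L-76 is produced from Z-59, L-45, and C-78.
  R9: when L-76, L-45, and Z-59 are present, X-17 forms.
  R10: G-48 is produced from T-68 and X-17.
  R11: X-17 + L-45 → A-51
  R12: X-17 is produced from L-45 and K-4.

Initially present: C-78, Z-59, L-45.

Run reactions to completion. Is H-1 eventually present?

H-1 would need Z-59, X-17, and C-46 (R3), but C-46 never forms.

No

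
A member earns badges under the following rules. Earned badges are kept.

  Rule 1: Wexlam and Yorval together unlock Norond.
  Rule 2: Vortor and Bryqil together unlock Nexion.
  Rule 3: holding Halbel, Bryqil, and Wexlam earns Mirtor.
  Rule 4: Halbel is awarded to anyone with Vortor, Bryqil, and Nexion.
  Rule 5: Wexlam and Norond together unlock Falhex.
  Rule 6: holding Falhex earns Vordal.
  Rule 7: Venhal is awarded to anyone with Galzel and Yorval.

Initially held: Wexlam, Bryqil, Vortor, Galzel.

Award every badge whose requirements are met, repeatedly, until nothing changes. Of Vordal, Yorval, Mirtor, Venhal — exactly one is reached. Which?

With Vortor and Bryqil, Nexion is earned (Rule 2).
With Vortor, Bryqil, and Nexion, Halbel is earned (Rule 4).
With Halbel, Bryqil, and Wexlam, Mirtor is earned (Rule 3).
No rule produces Yorval, and it is not given. Venhal would need Galzel and Yorval (Rule 7), but Yorval is never earned. Vordal would need Falhex (Rule 6), but Falhex is never earned.

Mirtor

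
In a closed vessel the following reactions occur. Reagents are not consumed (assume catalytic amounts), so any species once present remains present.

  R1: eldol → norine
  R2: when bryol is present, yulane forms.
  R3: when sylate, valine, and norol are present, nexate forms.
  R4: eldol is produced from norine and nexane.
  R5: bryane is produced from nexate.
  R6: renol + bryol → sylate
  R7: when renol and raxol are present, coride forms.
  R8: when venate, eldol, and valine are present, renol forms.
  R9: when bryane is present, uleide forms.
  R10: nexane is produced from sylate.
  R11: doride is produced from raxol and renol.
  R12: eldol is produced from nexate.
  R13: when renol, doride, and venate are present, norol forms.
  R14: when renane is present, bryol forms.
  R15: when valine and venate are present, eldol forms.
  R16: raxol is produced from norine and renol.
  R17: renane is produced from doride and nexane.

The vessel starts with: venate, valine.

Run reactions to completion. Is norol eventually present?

Yes

valine and venate present → eldol forms (R15).
venate, eldol, and valine present → renol forms (R8).
eldol present → norine forms (R1).
norine and renol present → raxol forms (R16).
raxol and renol present → doride forms (R11).
renol, doride, and venate present → norol forms (R13).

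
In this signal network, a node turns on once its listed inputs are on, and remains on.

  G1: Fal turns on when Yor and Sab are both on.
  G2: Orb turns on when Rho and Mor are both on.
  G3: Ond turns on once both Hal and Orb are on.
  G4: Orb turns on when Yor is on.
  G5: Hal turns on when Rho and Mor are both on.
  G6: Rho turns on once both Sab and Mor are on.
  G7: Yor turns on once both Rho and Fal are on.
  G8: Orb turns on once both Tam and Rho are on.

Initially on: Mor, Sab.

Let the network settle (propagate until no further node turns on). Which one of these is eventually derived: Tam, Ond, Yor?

Sab and Mor are on, so Rho turns on (G6).
Rho and Mor are on, so Orb turns on (G2).
Rho and Mor are on, so Hal turns on (G5).
G3: Hal and Orb on → Ond on.
No rule produces Tam, and it is not given. Yor would need Rho and Fal (G7), but Fal never turns on.

Ond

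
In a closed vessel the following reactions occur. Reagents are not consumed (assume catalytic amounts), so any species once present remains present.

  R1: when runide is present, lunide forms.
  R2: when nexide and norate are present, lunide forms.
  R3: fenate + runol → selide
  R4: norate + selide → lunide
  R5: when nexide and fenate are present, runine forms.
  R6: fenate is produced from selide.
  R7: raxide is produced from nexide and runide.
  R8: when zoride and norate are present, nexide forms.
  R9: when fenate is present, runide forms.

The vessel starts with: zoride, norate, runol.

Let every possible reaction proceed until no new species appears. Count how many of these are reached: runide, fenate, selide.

runide would need fenate (R9), but fenate never forms.
fenate would need selide (R6), but selide never forms.
selide would need fenate and runol (R3), but fenate never forms.
None of the 3 are reached.

0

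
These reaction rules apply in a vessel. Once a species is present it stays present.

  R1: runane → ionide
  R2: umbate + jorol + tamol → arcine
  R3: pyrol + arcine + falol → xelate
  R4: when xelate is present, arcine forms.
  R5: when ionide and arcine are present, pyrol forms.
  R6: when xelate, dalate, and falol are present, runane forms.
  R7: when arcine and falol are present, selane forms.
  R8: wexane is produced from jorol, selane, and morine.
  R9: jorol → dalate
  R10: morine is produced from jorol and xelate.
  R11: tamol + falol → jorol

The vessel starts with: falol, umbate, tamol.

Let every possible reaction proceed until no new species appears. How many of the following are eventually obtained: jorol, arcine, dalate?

3

tamol and falol present → jorol forms (R11).
umbate, jorol, and tamol present → arcine forms (R2).
jorol present → dalate forms (R9).
jorol: reached.
arcine: reached.
dalate: reached.
All 3 are reached.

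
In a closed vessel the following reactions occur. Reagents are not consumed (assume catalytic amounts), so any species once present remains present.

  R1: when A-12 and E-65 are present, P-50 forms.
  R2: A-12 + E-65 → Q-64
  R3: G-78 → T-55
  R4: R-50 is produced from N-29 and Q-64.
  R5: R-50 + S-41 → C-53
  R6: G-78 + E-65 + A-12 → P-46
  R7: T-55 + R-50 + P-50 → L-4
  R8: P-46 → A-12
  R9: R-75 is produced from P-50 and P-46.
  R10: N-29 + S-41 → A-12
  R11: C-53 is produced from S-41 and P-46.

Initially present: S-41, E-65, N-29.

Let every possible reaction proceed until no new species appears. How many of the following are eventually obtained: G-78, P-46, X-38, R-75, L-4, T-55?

0

No rule produces G-78, and it is not given.
P-46 would need G-78, E-65, and A-12 (R6), but G-78 never forms.
No rule produces X-38, and it is not given.
R-75 would need P-50 and P-46 (R9), but P-46 never forms.
L-4 would need T-55, R-50, and P-50 (R7), but T-55 never forms.
T-55 would need G-78 (R3), but G-78 never forms.
None of the 6 are reached.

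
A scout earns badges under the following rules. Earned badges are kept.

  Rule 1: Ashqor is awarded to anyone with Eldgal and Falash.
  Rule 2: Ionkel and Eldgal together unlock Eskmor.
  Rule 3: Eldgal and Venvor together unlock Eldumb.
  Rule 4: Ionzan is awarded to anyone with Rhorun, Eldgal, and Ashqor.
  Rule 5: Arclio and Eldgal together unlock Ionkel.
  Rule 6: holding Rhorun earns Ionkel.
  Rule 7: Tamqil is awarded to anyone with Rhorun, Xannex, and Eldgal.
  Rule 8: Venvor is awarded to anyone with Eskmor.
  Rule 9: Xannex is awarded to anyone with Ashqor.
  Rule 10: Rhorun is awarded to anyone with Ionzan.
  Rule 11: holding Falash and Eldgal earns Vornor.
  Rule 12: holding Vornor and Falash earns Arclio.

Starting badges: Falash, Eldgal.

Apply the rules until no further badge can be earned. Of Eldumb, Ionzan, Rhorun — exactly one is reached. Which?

Eldumb

With Falash and Eldgal, Vornor is earned (Rule 11).
With Vornor and Falash, Arclio is earned (Rule 12).
With Arclio and Eldgal, Ionkel is earned (Rule 5).
With Ionkel and Eldgal, Eskmor is earned (Rule 2).
With Eskmor, Venvor is earned (Rule 8).
With Eldgal and Venvor, Eldumb is earned (Rule 3).
Ionzan would need Rhorun, Eldgal, and Ashqor (Rule 4), but Rhorun is never earned. Rhorun would need Ionzan (Rule 10), but Ionzan is never earned.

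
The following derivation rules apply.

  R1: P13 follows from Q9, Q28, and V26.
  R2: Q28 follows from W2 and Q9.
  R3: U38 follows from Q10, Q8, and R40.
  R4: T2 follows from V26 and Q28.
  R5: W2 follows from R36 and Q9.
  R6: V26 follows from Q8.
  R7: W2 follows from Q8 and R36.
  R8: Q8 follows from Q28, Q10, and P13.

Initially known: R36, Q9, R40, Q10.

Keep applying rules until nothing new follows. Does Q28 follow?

From R36 and Q9, R5 gives W2.
W2 and Q9 hold, so Q28 follows (R2).

Yes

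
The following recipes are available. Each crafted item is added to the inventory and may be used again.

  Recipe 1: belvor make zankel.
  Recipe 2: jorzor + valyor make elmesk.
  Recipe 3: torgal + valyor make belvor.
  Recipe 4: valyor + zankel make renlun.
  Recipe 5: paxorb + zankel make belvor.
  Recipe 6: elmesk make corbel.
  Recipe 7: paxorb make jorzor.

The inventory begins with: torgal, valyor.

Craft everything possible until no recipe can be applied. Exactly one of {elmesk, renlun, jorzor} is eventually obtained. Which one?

renlun

Using Recipe 3, torgal and valyor make belvor.
belvor → zankel (Recipe 1).
Using Recipe 4, valyor and zankel make renlun.
jorzor would need paxorb (Recipe 7), but paxorb is never obtained. elmesk would need jorzor and valyor (Recipe 2), but jorzor is never obtained.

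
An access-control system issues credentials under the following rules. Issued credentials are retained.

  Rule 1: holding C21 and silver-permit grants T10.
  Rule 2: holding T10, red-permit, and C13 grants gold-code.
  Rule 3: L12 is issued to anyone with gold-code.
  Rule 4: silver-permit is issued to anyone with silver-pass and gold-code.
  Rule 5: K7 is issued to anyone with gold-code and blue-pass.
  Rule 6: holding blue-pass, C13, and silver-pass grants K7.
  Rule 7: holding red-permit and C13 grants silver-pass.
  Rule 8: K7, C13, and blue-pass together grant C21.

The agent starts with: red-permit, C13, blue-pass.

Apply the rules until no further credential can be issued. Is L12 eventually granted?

L12 would need gold-code (Rule 3), but gold-code is never granted.

No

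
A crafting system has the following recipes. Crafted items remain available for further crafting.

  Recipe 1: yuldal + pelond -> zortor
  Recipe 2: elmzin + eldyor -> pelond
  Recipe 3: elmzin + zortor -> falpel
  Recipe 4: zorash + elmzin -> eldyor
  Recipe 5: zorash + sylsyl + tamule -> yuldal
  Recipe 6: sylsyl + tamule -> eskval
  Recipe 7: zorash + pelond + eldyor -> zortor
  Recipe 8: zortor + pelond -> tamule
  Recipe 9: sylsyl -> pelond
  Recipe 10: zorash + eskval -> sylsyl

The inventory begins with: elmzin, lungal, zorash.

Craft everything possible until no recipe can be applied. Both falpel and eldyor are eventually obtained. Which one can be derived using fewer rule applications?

eldyor: zorash + elmzin -> eldyor (Recipe 4). [1 rule application]
falpel: Using Recipe 4, zorash and elmzin make eldyor. Using Recipe 2, elmzin and eldyor make pelond. Using Recipe 7, zorash, pelond, and eldyor make zortor. elmzin + zortor -> falpel (Recipe 3). [4 rule applications]
eldyor needs fewer.

eldyor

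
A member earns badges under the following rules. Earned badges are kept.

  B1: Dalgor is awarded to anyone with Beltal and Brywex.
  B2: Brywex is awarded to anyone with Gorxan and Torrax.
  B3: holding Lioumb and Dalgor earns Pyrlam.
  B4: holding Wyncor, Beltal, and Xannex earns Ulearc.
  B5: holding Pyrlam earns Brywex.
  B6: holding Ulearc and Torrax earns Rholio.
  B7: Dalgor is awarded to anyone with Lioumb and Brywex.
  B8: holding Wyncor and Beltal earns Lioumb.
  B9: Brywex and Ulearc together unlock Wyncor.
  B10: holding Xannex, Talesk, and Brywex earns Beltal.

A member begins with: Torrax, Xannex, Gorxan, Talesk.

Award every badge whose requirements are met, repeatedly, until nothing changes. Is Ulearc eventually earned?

Ulearc would need Wyncor, Beltal, and Xannex (B4), but Wyncor is never earned.

No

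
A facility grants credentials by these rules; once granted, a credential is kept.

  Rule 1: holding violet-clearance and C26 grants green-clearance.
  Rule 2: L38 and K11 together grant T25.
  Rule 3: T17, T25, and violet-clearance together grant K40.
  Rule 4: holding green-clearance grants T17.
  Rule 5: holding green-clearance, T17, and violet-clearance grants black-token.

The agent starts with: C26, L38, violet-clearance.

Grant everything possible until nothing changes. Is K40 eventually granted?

K40 would need T17, T25, and violet-clearance (Rule 3), but T25 is never granted.

No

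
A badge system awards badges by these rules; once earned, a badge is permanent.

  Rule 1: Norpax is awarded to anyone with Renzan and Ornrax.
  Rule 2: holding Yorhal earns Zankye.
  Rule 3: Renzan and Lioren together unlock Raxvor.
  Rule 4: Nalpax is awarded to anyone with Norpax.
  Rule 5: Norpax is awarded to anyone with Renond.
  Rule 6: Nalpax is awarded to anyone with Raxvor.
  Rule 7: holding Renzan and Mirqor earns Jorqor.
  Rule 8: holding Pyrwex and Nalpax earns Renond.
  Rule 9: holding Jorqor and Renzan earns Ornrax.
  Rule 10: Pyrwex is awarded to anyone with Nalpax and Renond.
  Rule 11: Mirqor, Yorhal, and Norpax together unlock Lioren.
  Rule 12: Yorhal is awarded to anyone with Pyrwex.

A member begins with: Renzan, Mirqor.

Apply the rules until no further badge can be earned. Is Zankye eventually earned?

Zankye would need Yorhal (Rule 2), but Yorhal is never earned.

No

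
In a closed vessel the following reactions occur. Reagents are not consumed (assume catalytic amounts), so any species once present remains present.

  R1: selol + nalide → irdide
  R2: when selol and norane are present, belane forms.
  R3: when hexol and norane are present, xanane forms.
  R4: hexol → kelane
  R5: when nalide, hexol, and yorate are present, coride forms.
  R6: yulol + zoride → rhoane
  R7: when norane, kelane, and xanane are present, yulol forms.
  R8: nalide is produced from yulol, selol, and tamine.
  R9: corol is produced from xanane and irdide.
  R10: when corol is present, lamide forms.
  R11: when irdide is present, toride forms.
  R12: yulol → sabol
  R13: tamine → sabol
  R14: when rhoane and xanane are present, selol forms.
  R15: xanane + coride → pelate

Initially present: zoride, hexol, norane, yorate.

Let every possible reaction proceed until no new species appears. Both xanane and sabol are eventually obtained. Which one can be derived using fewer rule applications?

xanane

xanane: hexol and norane present → xanane forms (R3). [1 rule application]
sabol: hexol and norane present → xanane forms (R3). hexol present → kelane forms (R4). norane, kelane, and xanane present → yulol forms (R7). yulol present → sabol forms (R12). [4 rule applications]
xanane needs fewer.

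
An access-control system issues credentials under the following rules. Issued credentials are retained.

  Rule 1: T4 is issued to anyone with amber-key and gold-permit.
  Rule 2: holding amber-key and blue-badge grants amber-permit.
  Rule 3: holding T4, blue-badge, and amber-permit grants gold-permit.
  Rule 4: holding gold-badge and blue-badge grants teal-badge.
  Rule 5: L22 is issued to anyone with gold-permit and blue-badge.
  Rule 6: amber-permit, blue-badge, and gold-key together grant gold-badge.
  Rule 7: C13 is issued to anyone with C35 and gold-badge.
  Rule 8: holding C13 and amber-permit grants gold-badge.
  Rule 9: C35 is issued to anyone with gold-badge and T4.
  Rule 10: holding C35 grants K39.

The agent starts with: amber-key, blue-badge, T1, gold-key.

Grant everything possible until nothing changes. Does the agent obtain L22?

L22 would need gold-permit and blue-badge (Rule 5), but gold-permit is never granted.

No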